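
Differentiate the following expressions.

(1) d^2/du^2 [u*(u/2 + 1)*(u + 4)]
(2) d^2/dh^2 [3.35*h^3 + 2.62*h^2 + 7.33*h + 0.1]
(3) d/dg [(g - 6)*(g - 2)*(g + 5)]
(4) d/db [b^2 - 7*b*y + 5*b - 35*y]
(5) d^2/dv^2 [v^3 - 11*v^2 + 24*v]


(1) = 3*u + 6
(2) = 20.1*h + 5.24
(3) = 3*g^2 - 6*g - 28
(4) = 2*b - 7*y + 5
(5) = 6*v - 22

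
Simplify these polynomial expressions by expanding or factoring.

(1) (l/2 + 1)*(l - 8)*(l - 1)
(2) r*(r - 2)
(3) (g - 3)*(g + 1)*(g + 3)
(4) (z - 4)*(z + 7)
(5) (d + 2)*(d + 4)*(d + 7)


(1) = l^3/2 - 7*l^2/2 - 5*l + 8
(2) = r^2 - 2*r
(3) = g^3 + g^2 - 9*g - 9
(4) = z^2 + 3*z - 28
(5) = d^3 + 13*d^2 + 50*d + 56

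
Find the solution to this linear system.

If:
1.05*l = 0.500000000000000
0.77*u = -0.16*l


Then:
l = 0.48
u = -0.10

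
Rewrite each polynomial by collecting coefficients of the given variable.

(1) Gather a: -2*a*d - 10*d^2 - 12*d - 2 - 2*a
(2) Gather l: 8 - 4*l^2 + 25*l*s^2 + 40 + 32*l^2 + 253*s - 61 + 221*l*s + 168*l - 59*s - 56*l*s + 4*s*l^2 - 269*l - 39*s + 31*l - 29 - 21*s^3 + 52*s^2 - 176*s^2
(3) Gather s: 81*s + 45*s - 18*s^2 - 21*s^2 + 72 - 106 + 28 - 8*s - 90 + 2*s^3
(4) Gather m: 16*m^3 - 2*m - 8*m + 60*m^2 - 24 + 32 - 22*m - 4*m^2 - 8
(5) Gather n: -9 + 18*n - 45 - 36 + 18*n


(1) = a*(-2*d - 2) - 10*d^2 - 12*d - 2
(2) = l^2*(4*s + 28) + l*(25*s^2 + 165*s - 70) - 21*s^3 - 124*s^2 + 155*s - 42
(3) = 2*s^3 - 39*s^2 + 118*s - 96
(4) = 16*m^3 + 56*m^2 - 32*m
(5) = 36*n - 90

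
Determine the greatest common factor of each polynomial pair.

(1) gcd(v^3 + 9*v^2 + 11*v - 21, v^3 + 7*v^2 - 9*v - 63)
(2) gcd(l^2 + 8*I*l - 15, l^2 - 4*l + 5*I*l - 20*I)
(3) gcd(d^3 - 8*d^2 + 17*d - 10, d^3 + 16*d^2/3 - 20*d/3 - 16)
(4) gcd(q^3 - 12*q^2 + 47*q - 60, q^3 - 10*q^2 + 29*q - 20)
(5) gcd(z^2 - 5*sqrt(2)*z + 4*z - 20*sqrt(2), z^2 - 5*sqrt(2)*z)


(1) = gcd((v - 1)*(v + 3)*(v + 7), (v - 3)*(v + 3)*(v + 7)) = v^2 + 10*v + 21
(2) = gcd((l + 3*I)*(l + 5*I), (l - 4)*(l + 5*I)) = l + 5*I
(3) = d - 2
(4) = q^2 - 9*q + 20
(5) = z - 5*sqrt(2)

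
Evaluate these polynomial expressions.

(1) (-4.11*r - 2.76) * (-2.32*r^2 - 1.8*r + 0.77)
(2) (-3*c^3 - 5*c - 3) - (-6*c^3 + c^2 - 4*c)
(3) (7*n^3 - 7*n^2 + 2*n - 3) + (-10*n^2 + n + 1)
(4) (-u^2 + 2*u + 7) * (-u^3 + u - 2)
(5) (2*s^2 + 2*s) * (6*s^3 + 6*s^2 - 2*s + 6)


(1) = 9.5352*r^3 + 13.8012*r^2 + 1.8033*r - 2.1252
(2) = 3*c^3 - c^2 - c - 3
(3) = 7*n^3 - 17*n^2 + 3*n - 2
(4) = u^5 - 2*u^4 - 8*u^3 + 4*u^2 + 3*u - 14
(5) = 12*s^5 + 24*s^4 + 8*s^3 + 8*s^2 + 12*s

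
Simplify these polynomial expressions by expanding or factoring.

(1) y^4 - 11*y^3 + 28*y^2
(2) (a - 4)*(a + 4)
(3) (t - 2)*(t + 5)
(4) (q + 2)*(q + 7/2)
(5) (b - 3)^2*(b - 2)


(1) = y^2*(y - 7)*(y - 4)
(2) = a^2 - 16
(3) = t^2 + 3*t - 10
(4) = q^2 + 11*q/2 + 7
(5) = b^3 - 8*b^2 + 21*b - 18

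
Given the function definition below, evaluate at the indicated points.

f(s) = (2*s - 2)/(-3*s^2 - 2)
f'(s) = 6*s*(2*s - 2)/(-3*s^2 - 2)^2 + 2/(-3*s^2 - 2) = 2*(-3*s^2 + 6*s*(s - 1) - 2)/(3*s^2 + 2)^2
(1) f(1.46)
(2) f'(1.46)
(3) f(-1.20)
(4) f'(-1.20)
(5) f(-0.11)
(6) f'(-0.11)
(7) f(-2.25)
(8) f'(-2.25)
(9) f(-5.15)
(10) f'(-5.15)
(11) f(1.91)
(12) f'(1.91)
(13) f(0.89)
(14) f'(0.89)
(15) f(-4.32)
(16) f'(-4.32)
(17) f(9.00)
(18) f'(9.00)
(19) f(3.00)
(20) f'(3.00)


(1) = -0.11
(2) = -0.12
(3) = 0.70
(4) = 0.48
(5) = 1.09
(6) = -0.63
(7) = 0.38
(8) = 0.18
(9) = 0.15
(10) = 0.03
(11) = -0.14
(12) = -0.03
(13) = 0.05
(14) = -0.52
(15) = 0.18
(16) = 0.05
(17) = -0.07
(18) = 0.01
(19) = -0.14
(20) = 0.02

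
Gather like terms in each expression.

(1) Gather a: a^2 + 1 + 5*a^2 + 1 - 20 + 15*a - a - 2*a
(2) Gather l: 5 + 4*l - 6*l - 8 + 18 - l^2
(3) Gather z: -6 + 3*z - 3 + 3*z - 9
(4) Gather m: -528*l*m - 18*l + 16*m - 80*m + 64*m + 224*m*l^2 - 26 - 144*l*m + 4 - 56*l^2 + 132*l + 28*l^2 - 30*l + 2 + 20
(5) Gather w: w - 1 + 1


(1) = 6*a^2 + 12*a - 18
(2) = -l^2 - 2*l + 15
(3) = 6*z - 18
(4) = -28*l^2 + 84*l + m*(224*l^2 - 672*l)
(5) = w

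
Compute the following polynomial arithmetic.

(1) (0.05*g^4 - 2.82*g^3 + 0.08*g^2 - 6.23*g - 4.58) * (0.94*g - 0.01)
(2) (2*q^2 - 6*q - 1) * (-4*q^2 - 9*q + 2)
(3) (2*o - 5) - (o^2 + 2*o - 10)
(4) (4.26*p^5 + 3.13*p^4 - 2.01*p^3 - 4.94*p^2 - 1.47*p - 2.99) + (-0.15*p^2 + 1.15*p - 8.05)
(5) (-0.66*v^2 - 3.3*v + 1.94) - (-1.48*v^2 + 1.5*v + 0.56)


(1) = 0.047*g^5 - 2.6513*g^4 + 0.1034*g^3 - 5.857*g^2 - 4.2429*g + 0.0458
(2) = -8*q^4 + 6*q^3 + 62*q^2 - 3*q - 2
(3) = 5 - o^2
(4) = 4.26*p^5 + 3.13*p^4 - 2.01*p^3 - 5.09*p^2 - 0.32*p - 11.04
(5) = 0.82*v^2 - 4.8*v + 1.38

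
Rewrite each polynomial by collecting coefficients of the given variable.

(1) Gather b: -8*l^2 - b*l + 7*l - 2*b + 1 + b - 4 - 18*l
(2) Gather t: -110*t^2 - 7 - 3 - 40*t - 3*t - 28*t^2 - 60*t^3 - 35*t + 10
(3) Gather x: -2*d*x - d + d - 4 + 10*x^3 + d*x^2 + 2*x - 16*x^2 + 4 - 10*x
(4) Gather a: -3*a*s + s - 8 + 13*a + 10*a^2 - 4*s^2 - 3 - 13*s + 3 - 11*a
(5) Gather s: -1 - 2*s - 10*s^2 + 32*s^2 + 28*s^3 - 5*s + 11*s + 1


(1) = b*(-l - 1) - 8*l^2 - 11*l - 3
(2) = -60*t^3 - 138*t^2 - 78*t
(3) = 10*x^3 + x^2*(d - 16) + x*(-2*d - 8)
(4) = 10*a^2 + a*(2 - 3*s) - 4*s^2 - 12*s - 8
(5) = 28*s^3 + 22*s^2 + 4*s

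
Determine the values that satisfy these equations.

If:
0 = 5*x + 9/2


Then:
x = -9/10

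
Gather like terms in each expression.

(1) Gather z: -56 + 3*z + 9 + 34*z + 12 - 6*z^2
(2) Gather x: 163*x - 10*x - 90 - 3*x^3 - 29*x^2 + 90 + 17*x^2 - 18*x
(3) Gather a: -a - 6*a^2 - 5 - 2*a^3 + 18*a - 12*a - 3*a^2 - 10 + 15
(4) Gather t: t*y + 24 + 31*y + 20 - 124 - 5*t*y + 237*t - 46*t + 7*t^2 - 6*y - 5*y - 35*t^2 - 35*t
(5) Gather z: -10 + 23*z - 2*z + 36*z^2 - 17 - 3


(1) = -6*z^2 + 37*z - 35
(2) = -3*x^3 - 12*x^2 + 135*x
(3) = -2*a^3 - 9*a^2 + 5*a
(4) = -28*t^2 + t*(156 - 4*y) + 20*y - 80
(5) = 36*z^2 + 21*z - 30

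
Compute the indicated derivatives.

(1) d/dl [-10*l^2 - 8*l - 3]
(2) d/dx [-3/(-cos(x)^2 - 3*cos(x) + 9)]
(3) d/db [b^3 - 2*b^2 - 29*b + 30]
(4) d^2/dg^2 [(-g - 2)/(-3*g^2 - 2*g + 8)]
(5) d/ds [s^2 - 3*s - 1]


(1) = -20*l - 8
(2) = 3*(2*cos(x) + 3)*sin(x)/(cos(x)^2 + 3*cos(x) - 9)^2
(3) = 3*b^2 - 4*b - 29
(4) = 18/(27*g^3 - 108*g^2 + 144*g - 64)
(5) = 2*s - 3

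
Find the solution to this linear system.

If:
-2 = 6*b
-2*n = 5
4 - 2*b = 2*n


Then:
No Solution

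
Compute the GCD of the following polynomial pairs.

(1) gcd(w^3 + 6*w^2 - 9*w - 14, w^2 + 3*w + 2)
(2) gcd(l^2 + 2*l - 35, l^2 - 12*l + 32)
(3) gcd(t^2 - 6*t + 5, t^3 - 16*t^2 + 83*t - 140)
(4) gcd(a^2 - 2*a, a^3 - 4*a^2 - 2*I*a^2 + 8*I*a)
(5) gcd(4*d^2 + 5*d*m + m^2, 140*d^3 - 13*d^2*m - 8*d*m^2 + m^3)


(1) = gcd((w - 2)*(w + 1)*(w + 7), (w + 1)*(w + 2)) = w + 1
(2) = gcd((l - 5)*(l + 7), (l - 8)*(l - 4)) = 1
(3) = gcd((t - 5)*(t - 1), (t - 7)*(t - 5)*(t - 4)) = t - 5
(4) = a
(5) = 4*d + m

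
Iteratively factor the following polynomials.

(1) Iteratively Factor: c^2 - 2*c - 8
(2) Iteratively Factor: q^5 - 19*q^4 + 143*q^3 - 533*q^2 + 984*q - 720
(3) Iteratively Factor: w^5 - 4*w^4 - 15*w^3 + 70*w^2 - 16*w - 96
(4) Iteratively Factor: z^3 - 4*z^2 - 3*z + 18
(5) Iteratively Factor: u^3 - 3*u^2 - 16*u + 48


(1) = (c + 2)*(c - 4)
(2) = (q - 4)*(q^4 - 15*q^3 + 83*q^2 - 201*q + 180) = (q - 4)^2*(q^3 - 11*q^2 + 39*q - 45) = (q - 5)*(q - 4)^2*(q^2 - 6*q + 9) = (q - 5)*(q - 4)^2*(q - 3)*(q - 3)
(3) = (w - 3)*(w^4 - w^3 - 18*w^2 + 16*w + 32) = (w - 4)*(w - 3)*(w^3 + 3*w^2 - 6*w - 8) = (w - 4)*(w - 3)*(w - 2)*(w^2 + 5*w + 4) = (w - 4)*(w - 3)*(w - 2)*(w + 4)*(w + 1)
(4) = (z - 3)*(z^2 - z - 6) = (z - 3)*(z + 2)*(z - 3)
(5) = (u - 3)*(u^2 - 16) = (u - 3)*(u + 4)*(u - 4)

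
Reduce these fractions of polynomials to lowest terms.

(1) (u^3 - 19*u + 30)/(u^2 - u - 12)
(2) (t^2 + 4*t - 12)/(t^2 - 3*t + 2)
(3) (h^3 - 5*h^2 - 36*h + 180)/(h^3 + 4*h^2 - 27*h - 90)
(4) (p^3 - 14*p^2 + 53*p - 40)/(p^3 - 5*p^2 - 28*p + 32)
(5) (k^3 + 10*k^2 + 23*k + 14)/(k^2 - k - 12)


(1) = (u^3 - 19*u + 30)/(u^2 - u - 12)
(2) = (t + 6)/(t - 1)
(3) = (h - 6)/(h + 3)
(4) = (p - 5)/(p + 4)
(5) = (k^3 + 10*k^2 + 23*k + 14)/(k^2 - k - 12)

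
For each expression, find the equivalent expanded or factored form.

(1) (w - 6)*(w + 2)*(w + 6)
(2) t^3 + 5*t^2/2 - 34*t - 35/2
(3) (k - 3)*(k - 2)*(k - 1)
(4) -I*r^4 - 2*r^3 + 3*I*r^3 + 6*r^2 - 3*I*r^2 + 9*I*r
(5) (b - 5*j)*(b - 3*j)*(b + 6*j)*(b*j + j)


(1) = w^3 + 2*w^2 - 36*w - 72
(2) = (t - 5)*(t + 1/2)*(t + 7)
(3) = k^3 - 6*k^2 + 11*k - 6
(4) = r*(r - 3)*(r - 3*I)*(-I*r + 1)
(5) = b^4*j - 2*b^3*j^2 + b^3*j - 33*b^2*j^3 - 2*b^2*j^2 + 90*b*j^4 - 33*b*j^3 + 90*j^4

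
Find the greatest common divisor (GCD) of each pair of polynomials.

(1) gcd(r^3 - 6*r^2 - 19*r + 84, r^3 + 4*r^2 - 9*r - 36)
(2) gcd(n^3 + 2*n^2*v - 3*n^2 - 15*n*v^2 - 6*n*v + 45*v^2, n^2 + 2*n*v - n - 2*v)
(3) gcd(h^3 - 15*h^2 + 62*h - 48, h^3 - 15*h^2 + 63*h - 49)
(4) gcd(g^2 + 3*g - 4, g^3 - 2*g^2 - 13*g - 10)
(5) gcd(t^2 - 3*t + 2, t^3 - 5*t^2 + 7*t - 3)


(1) = gcd((r - 7)*(r - 3)*(r + 4), (r - 3)*(r + 3)*(r + 4)) = r^2 + r - 12
(2) = 1
(3) = gcd((h - 8)*(h - 6)*(h - 1), (h - 7)^2*(h - 1)) = h - 1
(4) = gcd((g - 1)*(g + 4), (g - 5)*(g + 1)*(g + 2)) = 1
(5) = gcd((t - 2)*(t - 1), (t - 3)*(t - 1)^2) = t - 1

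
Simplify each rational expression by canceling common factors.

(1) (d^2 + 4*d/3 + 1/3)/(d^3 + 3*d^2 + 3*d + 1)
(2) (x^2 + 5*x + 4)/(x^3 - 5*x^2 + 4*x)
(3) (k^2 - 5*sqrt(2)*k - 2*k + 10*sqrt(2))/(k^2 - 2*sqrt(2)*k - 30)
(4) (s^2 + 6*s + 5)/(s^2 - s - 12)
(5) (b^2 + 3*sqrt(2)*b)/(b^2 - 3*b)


(1) = (3*d + 1)/(3*d^2 + 6*d + 3)
(2) = (x^2 + 5*x + 4)/(x^3 - 5*x^2 + 4*x)
(3) = (k - 2)/(k + 3*sqrt(2))
(4) = (s^2 + 6*s + 5)/(s^2 - s - 12)
(5) = (b + 3*sqrt(2))/(b - 3)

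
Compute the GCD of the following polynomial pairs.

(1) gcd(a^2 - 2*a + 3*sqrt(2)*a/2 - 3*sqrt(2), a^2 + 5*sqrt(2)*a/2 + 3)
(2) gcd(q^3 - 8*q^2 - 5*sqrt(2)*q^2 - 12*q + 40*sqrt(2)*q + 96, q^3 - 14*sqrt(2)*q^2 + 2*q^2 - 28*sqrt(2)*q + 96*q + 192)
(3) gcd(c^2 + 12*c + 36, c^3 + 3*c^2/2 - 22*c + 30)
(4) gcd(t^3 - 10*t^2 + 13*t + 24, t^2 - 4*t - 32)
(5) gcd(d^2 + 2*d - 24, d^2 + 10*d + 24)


(1) = a + 3*sqrt(2)/2
(2) = gcd((q - 8)*(q - 6*sqrt(2))*(q + sqrt(2)), (q + 2)*(q - 8*sqrt(2))*(q - 6*sqrt(2))) = q - 6*sqrt(2)
(3) = c + 6
(4) = t - 8
(5) = d + 6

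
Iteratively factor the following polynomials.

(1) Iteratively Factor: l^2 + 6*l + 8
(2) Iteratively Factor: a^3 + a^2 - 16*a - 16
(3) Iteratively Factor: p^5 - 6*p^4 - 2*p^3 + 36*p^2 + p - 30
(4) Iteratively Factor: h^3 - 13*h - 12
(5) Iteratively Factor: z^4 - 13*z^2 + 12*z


(1) = (l + 4)*(l + 2)
(2) = (a + 1)*(a^2 - 16) = (a - 4)*(a + 1)*(a + 4)
(3) = (p + 2)*(p^4 - 8*p^3 + 14*p^2 + 8*p - 15) = (p - 1)*(p + 2)*(p^3 - 7*p^2 + 7*p + 15) = (p - 1)*(p + 1)*(p + 2)*(p^2 - 8*p + 15) = (p - 3)*(p - 1)*(p + 1)*(p + 2)*(p - 5)
(4) = (h + 1)*(h^2 - h - 12) = (h + 1)*(h + 3)*(h - 4)
(5) = (z + 4)*(z^3 - 4*z^2 + 3*z) = (z - 1)*(z + 4)*(z^2 - 3*z) = (z - 3)*(z - 1)*(z + 4)*(z)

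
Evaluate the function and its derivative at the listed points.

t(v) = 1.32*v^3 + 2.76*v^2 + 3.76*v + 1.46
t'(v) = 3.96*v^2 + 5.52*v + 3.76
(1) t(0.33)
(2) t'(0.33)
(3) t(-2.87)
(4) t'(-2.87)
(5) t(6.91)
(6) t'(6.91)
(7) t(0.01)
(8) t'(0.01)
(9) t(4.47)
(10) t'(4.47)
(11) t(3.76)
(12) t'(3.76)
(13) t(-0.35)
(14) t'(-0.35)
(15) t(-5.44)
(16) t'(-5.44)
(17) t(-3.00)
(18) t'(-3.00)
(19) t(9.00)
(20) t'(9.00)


(1) = 3.05
(2) = 6.01
(3) = -17.80
(4) = 20.54
(5) = 594.75
(6) = 230.99
(7) = 1.50
(8) = 3.82
(9) = 191.31
(10) = 107.56
(11) = 124.79
(12) = 80.50
(13) = 0.43
(14) = 2.31
(15) = -149.82
(16) = 90.92
(17) = -20.62
(18) = 22.84
(19) = 1221.14
(20) = 374.20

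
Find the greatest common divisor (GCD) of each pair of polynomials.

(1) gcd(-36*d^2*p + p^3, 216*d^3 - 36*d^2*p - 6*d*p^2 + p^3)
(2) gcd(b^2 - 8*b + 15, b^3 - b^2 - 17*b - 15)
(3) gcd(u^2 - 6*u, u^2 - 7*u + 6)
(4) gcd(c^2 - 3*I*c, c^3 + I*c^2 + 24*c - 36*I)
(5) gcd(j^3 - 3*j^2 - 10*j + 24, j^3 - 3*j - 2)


(1) = -36*d^2 + p^2
(2) = gcd((b - 5)*(b - 3), (b - 5)*(b + 1)*(b + 3)) = b - 5
(3) = gcd(u*(u - 6), (u - 6)*(u - 1)) = u - 6
(4) = gcd(c*(c - 3*I), (c - 3*I)*(c - 2*I)*(c + 6*I)) = c - 3*I
(5) = j - 2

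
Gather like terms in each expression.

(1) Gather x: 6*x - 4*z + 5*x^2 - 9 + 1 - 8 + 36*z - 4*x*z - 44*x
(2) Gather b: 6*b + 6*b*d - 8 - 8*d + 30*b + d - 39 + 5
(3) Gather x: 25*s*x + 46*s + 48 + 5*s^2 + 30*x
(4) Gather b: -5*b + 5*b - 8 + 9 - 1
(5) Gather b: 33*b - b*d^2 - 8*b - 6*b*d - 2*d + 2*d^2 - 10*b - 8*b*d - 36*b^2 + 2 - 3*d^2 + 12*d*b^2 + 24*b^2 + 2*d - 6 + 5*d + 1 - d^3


(1) = 5*x^2 + x*(-4*z - 38) + 32*z - 16
(2) = b*(6*d + 36) - 7*d - 42
(3) = 5*s^2 + 46*s + x*(25*s + 30) + 48
(4) = 0
(5) = b^2*(12*d - 12) + b*(-d^2 - 14*d + 15) - d^3 - d^2 + 5*d - 3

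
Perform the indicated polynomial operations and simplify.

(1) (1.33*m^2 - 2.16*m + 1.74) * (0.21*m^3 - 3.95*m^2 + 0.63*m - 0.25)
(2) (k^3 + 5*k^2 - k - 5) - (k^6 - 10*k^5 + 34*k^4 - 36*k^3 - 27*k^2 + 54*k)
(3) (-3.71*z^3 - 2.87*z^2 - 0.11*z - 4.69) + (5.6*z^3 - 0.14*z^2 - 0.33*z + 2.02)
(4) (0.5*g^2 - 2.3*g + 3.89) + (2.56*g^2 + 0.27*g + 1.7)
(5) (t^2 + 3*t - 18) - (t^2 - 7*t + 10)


(1) = 0.2793*m^5 - 5.7071*m^4 + 9.7353*m^3 - 8.5663*m^2 + 1.6362*m - 0.435
(2) = -k^6 + 10*k^5 - 34*k^4 + 37*k^3 + 32*k^2 - 55*k - 5
(3) = 1.89*z^3 - 3.01*z^2 - 0.44*z - 2.67
(4) = 3.06*g^2 - 2.03*g + 5.59
(5) = 10*t - 28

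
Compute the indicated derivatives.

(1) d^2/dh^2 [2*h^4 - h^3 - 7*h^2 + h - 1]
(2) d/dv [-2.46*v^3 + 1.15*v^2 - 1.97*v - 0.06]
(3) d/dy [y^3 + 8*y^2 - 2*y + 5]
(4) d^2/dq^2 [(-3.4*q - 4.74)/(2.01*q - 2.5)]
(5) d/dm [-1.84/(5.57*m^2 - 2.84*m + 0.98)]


(1) = 24*h^2 - 6*h - 14
(2) = -7.38*v^2 + 2.3*v - 1.97
(3) = 3*y^2 + 16*y - 2
(4) = -72.470148/(2.01*q - 2.5)^3
(5) = (20.4976*m - 5.2256)/(5.57*m^2 - 2.84*m + 0.98)^2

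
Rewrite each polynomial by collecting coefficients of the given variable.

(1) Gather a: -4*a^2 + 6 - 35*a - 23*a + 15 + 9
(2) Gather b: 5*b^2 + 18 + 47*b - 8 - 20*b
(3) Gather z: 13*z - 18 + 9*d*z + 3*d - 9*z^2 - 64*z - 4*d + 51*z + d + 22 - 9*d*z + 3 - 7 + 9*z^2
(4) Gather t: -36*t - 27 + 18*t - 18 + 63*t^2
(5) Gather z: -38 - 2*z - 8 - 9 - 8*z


(1) = -4*a^2 - 58*a + 30
(2) = 5*b^2 + 27*b + 10
(3) = 0
(4) = 63*t^2 - 18*t - 45
(5) = -10*z - 55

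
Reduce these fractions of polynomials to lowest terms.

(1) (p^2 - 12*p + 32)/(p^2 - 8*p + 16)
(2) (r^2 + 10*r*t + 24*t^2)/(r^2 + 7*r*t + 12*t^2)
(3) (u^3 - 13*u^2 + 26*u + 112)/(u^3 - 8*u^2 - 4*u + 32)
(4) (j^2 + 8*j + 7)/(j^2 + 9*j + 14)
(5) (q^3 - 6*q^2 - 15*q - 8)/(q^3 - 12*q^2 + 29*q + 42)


(1) = (p - 8)/(p - 4)
(2) = (r + 6*t)/(r + 3*t)
(3) = (u - 7)/(u - 2)
(4) = (j + 1)/(j + 2)
(5) = (q^2 - 7*q - 8)/(q^2 - 13*q + 42)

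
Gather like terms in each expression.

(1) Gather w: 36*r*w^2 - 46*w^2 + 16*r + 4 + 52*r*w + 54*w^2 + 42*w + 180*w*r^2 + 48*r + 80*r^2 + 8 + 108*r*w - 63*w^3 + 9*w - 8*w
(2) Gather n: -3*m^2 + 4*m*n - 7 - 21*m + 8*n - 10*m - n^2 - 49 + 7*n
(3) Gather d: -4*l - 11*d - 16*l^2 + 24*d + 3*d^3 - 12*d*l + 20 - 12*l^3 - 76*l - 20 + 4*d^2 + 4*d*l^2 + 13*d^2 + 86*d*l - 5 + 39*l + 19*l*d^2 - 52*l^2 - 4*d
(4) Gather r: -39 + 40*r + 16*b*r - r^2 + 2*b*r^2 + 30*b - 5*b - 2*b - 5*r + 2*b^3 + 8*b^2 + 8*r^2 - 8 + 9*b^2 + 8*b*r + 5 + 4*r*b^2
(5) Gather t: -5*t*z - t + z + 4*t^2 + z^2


(1) = 80*r^2 + 64*r - 63*w^3 + w^2*(36*r + 8) + w*(180*r^2 + 160*r + 43) + 12
(2) = -3*m^2 - 31*m - n^2 + n*(4*m + 15) - 56
(3) = 3*d^3 + d^2*(19*l + 17) + d*(4*l^2 + 74*l + 9) - 12*l^3 - 68*l^2 - 41*l - 5
(4) = 2*b^3 + 17*b^2 + 23*b + r^2*(2*b + 7) + r*(4*b^2 + 24*b + 35) - 42
(5) = 4*t^2 + t*(-5*z - 1) + z^2 + z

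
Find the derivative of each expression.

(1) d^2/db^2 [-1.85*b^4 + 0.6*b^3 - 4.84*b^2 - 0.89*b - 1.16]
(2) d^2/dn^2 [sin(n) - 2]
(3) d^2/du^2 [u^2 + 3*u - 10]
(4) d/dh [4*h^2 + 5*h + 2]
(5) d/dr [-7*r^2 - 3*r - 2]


(1) = -22.2*b^2 + 3.6*b - 9.68
(2) = -sin(n)
(3) = 2
(4) = 8*h + 5
(5) = -14*r - 3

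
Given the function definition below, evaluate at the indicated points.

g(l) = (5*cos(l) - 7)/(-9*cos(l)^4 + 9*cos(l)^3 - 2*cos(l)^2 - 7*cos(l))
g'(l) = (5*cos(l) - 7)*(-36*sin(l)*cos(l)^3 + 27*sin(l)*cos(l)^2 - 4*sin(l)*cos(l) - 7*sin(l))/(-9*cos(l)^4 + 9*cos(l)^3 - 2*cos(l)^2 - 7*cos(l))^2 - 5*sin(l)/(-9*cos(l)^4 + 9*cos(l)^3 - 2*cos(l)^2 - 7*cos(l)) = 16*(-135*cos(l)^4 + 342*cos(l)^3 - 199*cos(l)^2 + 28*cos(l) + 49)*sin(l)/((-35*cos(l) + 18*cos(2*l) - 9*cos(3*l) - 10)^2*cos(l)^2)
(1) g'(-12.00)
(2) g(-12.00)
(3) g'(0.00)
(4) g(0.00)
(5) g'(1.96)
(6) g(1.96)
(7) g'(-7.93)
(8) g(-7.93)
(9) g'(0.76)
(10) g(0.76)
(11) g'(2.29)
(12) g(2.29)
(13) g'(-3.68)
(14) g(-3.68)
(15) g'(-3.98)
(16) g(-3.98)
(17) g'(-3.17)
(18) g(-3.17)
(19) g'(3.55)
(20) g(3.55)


(1) = 0.87
(2) = 0.43
(3) = 0.00
(4) = 0.22
(5) = -3.81
(6) = -5.26
(7) = -170.77
(8) = -14.31
(9) = 1.48
(10) = 0.65
(11) = -488.83
(12) = 19.61
(13) = -5.77
(14) = 1.87
(15) = -282.61
(16) = 14.71
(17) = -0.11
(18) = 0.92
(19) = 2.71
(20) = 1.35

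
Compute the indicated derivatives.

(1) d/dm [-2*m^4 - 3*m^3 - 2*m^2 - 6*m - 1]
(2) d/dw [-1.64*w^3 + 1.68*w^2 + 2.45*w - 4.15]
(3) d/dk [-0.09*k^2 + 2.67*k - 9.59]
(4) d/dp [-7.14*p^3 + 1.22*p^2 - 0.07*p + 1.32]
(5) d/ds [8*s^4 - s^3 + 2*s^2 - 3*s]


(1) = -8*m^3 - 9*m^2 - 4*m - 6
(2) = -4.92*w^2 + 3.36*w + 2.45
(3) = 2.67 - 0.18*k
(4) = -21.42*p^2 + 2.44*p - 0.07
(5) = 32*s^3 - 3*s^2 + 4*s - 3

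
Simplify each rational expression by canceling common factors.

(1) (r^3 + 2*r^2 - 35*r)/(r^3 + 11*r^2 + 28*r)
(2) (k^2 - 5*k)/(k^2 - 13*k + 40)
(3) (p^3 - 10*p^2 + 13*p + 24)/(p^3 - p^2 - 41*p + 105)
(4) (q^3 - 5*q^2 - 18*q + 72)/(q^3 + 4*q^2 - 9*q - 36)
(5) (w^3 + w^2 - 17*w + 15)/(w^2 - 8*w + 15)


(1) = (r - 5)/(r + 4)
(2) = k/(k - 8)
(3) = (p^2 - 7*p - 8)/(p^2 + 2*p - 35)
(4) = (q - 6)/(q + 3)
(5) = (w^2 + 4*w - 5)/(w - 5)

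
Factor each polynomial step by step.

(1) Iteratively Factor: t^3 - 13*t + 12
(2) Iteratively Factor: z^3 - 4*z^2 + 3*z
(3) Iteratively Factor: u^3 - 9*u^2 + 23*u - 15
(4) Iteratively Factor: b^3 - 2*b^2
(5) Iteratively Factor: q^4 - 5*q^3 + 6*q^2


(1) = (t + 4)*(t^2 - 4*t + 3) = (t - 1)*(t + 4)*(t - 3)
(2) = (z)*(z^2 - 4*z + 3) = z*(z - 1)*(z - 3)
(3) = (u - 3)*(u^2 - 6*u + 5) = (u - 3)*(u - 1)*(u - 5)
(4) = (b - 2)*(b^2) = b*(b - 2)*(b)
(5) = (q)*(q^3 - 5*q^2 + 6*q) = q^2*(q^2 - 5*q + 6) = q^2*(q - 2)*(q - 3)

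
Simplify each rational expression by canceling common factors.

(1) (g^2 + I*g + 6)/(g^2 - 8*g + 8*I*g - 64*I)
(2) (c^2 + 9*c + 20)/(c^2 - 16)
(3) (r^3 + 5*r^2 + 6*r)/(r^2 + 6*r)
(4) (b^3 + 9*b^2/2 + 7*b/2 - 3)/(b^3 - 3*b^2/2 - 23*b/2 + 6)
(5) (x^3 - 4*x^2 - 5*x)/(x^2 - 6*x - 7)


(1) = (g^2 + I*g + 6)/(g^2 + g*(-8 + 8*I) - 64*I)
(2) = (c + 5)/(c - 4)
(3) = (r^2 + 5*r + 6)/(r + 6)
(4) = (b + 2)/(b - 4)
(5) = (x^2 - 5*x)/(x - 7)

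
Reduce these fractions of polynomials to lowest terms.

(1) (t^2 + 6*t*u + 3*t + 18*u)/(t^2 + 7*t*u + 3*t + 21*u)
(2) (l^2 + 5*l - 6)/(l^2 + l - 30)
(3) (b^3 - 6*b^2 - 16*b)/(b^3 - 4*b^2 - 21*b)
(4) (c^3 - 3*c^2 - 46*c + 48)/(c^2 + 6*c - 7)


(1) = (t + 6*u)/(t + 7*u)
(2) = (l - 1)/(l - 5)
(3) = (b^2 - 6*b - 16)/(b^2 - 4*b - 21)
(4) = (c^2 - 2*c - 48)/(c + 7)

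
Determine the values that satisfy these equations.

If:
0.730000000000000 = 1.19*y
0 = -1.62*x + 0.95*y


Then:
x = 0.36
y = 0.61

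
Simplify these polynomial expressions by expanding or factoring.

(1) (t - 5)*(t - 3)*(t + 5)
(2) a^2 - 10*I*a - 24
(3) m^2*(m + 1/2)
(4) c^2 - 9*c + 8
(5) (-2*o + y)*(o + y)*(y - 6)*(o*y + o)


(1) = t^3 - 3*t^2 - 25*t + 75
(2) = (a - 6*I)*(a - 4*I)
(3) = m^3 + m^2/2
(4) = (c - 8)*(c - 1)
(5) = -2*o^3*y^2 + 10*o^3*y + 12*o^3 - o^2*y^3 + 5*o^2*y^2 + 6*o^2*y + o*y^4 - 5*o*y^3 - 6*o*y^2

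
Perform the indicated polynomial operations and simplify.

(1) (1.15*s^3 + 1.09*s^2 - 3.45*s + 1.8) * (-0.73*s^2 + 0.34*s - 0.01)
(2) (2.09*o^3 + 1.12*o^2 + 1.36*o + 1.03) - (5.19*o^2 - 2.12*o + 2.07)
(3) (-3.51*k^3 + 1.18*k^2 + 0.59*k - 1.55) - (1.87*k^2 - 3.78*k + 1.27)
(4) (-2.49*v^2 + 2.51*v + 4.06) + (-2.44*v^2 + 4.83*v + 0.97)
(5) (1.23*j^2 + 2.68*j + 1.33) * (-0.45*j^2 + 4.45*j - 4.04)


(1) = -0.8395*s^5 - 0.4047*s^4 + 2.8776*s^3 - 2.4979*s^2 + 0.6465*s - 0.018
(2) = 2.09*o^3 - 4.07*o^2 + 3.48*o - 1.04
(3) = -3.51*k^3 - 0.69*k^2 + 4.37*k - 2.82
(4) = -4.93*v^2 + 7.34*v + 5.03
(5) = -0.5535*j^4 + 4.2675*j^3 + 6.3583*j^2 - 4.9087*j - 5.3732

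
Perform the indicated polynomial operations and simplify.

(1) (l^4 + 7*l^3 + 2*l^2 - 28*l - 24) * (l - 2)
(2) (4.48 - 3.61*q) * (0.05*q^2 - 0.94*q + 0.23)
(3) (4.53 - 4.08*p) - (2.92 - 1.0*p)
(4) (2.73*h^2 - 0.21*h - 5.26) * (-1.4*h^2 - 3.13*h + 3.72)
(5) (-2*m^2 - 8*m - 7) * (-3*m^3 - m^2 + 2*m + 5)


(1) = l^5 + 5*l^4 - 12*l^3 - 32*l^2 + 32*l + 48
(2) = -0.1805*q^3 + 3.6174*q^2 - 5.0415*q + 1.0304
(3) = 1.61 - 3.08*p
(4) = -3.822*h^4 - 8.2509*h^3 + 18.1769*h^2 + 15.6826*h - 19.5672
(5) = 6*m^5 + 26*m^4 + 25*m^3 - 19*m^2 - 54*m - 35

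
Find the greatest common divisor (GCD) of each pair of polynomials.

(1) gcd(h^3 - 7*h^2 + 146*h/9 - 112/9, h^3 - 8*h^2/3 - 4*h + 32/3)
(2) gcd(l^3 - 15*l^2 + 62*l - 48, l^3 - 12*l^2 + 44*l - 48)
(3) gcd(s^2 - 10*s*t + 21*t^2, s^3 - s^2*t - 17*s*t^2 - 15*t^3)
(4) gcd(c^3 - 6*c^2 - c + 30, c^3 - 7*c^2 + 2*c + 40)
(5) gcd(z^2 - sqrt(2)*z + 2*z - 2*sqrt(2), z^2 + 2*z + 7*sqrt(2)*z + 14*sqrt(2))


(1) = gcd((h - 8/3)*(h - 7/3)*(h - 2), (h - 8/3)*(h - 2)*(h + 2)) = h^2 - 14*h/3 + 16/3
(2) = gcd((l - 8)*(l - 6)*(l - 1), (l - 6)*(l - 4)*(l - 2)) = l - 6
(3) = 1
(4) = gcd((c - 5)*(c - 3)*(c + 2), (c - 5)*(c - 4)*(c + 2)) = c^2 - 3*c - 10
(5) = gcd((z + 2)*(z - sqrt(2)), (z + 2)*(z + 7*sqrt(2))) = z + 2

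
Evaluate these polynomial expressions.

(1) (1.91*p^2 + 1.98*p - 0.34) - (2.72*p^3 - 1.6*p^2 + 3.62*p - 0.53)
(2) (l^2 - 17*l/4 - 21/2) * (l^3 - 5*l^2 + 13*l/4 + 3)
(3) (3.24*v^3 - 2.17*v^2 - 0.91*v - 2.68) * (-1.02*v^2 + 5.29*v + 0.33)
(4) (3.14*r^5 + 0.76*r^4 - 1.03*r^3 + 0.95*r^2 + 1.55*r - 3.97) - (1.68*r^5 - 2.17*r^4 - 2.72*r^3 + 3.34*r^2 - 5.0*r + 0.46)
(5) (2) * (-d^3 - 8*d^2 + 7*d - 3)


(1) = -2.72*p^3 + 3.51*p^2 - 1.64*p + 0.19
(2) = l^5 - 37*l^4/4 + 14*l^3 + 667*l^2/16 - 375*l/8 - 63/2
(3) = -3.3048*v^5 + 19.353*v^4 - 9.4819*v^3 - 2.7964*v^2 - 14.4775*v - 0.8844
(4) = 1.46*r^5 + 2.93*r^4 + 1.69*r^3 - 2.39*r^2 + 6.55*r - 4.43
(5) = -2*d^3 - 16*d^2 + 14*d - 6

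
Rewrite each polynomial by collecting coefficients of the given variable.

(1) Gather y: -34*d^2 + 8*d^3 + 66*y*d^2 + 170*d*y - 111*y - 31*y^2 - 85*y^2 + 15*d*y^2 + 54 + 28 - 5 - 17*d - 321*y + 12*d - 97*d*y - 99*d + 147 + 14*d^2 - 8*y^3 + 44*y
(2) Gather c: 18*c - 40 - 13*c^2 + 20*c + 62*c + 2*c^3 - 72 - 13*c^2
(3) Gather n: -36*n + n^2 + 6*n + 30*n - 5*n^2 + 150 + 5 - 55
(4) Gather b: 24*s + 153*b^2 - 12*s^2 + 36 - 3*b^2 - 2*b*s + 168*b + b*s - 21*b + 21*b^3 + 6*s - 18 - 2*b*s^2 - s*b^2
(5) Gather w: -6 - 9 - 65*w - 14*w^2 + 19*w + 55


(1) = 8*d^3 - 20*d^2 - 104*d - 8*y^3 + y^2*(15*d - 116) + y*(66*d^2 + 73*d - 388) + 224
(2) = 2*c^3 - 26*c^2 + 100*c - 112
(3) = 100 - 4*n^2
(4) = 21*b^3 + b^2*(150 - s) + b*(-2*s^2 - s + 147) - 12*s^2 + 30*s + 18
(5) = -14*w^2 - 46*w + 40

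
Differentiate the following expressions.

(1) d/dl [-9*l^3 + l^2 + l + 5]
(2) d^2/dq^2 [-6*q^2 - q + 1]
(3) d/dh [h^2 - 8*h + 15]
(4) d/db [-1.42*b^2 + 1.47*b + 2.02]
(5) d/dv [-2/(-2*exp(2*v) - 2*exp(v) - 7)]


(1) = -27*l^2 + 2*l + 1
(2) = -12
(3) = 2*h - 8
(4) = 1.47 - 2.84*b
(5) = (-8*exp(v) - 4)*exp(v)/(2*exp(2*v) + 2*exp(v) + 7)^2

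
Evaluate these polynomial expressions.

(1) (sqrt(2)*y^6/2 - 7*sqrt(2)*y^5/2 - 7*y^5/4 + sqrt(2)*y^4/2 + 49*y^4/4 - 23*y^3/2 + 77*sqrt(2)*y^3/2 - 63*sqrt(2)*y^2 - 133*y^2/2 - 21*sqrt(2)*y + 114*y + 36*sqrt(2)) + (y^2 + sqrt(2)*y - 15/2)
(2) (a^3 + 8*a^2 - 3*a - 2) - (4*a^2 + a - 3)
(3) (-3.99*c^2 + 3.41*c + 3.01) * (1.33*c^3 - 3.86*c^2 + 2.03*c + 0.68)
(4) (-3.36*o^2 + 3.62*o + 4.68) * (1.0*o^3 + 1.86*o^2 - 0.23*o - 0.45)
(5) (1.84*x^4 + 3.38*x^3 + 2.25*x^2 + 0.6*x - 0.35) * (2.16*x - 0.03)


(1) = sqrt(2)*y^6/2 - 7*sqrt(2)*y^5/2 - 7*y^5/4 + sqrt(2)*y^4/2 + 49*y^4/4 - 23*y^3/2 + 77*sqrt(2)*y^3/2 - 63*sqrt(2)*y^2 - 131*y^2/2 - 20*sqrt(2)*y + 114*y - 15/2 + 36*sqrt(2)
(2) = a^3 + 4*a^2 - 4*a + 1
(3) = -5.3067*c^5 + 19.9367*c^4 - 17.259*c^3 - 7.4095*c^2 + 8.4291*c + 2.0468
(4) = -3.36*o^5 - 2.6296*o^4 + 12.186*o^3 + 9.3842*o^2 - 2.7054*o - 2.106
(5) = 3.9744*x^5 + 7.2456*x^4 + 4.7586*x^3 + 1.2285*x^2 - 0.774*x + 0.0105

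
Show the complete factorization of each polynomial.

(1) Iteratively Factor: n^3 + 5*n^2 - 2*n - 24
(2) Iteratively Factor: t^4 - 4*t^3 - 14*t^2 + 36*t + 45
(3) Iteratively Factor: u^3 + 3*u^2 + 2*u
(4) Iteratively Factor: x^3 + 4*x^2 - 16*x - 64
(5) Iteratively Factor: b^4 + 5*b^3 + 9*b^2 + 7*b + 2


(1) = (n - 2)*(n^2 + 7*n + 12) = (n - 2)*(n + 4)*(n + 3)
(2) = (t - 5)*(t^3 + t^2 - 9*t - 9) = (t - 5)*(t - 3)*(t^2 + 4*t + 3) = (t - 5)*(t - 3)*(t + 3)*(t + 1)
(3) = (u + 2)*(u^2 + u) = u*(u + 2)*(u + 1)
(4) = (x - 4)*(x^2 + 8*x + 16) = (x - 4)*(x + 4)*(x + 4)
(5) = (b + 1)*(b^3 + 4*b^2 + 5*b + 2) = (b + 1)*(b + 2)*(b^2 + 2*b + 1) = (b + 1)^2*(b + 2)*(b + 1)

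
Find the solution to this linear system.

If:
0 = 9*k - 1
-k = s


Then:
k = 1/9
s = -1/9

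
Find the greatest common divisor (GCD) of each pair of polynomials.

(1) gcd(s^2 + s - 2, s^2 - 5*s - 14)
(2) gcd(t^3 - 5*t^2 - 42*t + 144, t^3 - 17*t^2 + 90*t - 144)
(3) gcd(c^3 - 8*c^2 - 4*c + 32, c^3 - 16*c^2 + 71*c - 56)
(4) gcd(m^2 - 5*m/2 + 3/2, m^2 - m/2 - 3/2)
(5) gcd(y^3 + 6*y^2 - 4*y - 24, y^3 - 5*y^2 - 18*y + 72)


(1) = s + 2
(2) = gcd((t - 8)*(t - 3)*(t + 6), (t - 8)*(t - 6)*(t - 3)) = t^2 - 11*t + 24
(3) = c - 8
(4) = m - 3/2
(5) = 1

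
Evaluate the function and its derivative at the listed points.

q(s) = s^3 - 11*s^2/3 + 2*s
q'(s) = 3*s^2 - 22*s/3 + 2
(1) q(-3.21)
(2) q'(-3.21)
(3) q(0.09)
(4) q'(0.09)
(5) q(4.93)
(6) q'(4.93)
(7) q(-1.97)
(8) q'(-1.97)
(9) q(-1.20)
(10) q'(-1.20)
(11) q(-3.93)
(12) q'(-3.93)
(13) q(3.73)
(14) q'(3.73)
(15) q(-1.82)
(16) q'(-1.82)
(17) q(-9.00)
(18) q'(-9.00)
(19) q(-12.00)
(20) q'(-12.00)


(1) = -77.28
(2) = 56.45
(3) = 0.15
(4) = 1.36
(5) = 40.57
(6) = 38.76
(7) = -25.82
(8) = 28.09
(9) = -9.41
(10) = 15.12
(11) = -125.19
(12) = 77.15
(13) = 8.34
(14) = 16.39
(15) = -21.81
(16) = 25.28
(17) = -1044.00
(18) = 311.00
(19) = -2280.00
(20) = 522.00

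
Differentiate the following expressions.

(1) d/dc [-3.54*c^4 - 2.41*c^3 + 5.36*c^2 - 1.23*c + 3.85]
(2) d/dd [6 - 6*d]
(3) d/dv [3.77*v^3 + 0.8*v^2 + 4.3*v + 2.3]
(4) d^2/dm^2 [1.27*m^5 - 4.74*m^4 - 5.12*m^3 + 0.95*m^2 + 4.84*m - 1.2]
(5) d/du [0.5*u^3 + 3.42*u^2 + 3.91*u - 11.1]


(1) = -14.16*c^3 - 7.23*c^2 + 10.72*c - 1.23
(2) = -6
(3) = 11.31*v^2 + 1.6*v + 4.3
(4) = 25.4*m^3 - 56.88*m^2 - 30.72*m + 1.9
(5) = 1.5*u^2 + 6.84*u + 3.91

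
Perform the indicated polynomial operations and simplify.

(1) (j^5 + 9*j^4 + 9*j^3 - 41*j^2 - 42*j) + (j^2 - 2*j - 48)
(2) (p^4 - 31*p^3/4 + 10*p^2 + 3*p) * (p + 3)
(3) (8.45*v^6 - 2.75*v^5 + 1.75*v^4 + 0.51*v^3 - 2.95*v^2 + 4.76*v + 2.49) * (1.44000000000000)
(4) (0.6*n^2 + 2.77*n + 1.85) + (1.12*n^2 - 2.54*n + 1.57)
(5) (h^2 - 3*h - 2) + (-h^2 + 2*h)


(1) = j^5 + 9*j^4 + 9*j^3 - 40*j^2 - 44*j - 48
(2) = p^5 - 19*p^4/4 - 53*p^3/4 + 33*p^2 + 9*p
(3) = 12.168*v^6 - 3.96*v^5 + 2.52*v^4 + 0.7344*v^3 - 4.248*v^2 + 6.8544*v + 3.5856
(4) = 1.72*n^2 + 0.23*n + 3.42
(5) = -h - 2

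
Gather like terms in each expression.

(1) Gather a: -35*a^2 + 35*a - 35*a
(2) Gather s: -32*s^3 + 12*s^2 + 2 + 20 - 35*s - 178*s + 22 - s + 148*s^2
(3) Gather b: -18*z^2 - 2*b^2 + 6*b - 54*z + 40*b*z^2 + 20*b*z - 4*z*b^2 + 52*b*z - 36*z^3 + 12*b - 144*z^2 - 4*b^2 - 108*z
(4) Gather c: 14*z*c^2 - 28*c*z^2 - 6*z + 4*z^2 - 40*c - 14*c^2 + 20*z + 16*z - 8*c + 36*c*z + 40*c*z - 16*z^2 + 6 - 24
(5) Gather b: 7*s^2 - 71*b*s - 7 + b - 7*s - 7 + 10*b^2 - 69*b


(1) = -35*a^2
(2) = -32*s^3 + 160*s^2 - 214*s + 44
(3) = b^2*(-4*z - 6) + b*(40*z^2 + 72*z + 18) - 36*z^3 - 162*z^2 - 162*z
(4) = c^2*(14*z - 14) + c*(-28*z^2 + 76*z - 48) - 12*z^2 + 30*z - 18
(5) = 10*b^2 + b*(-71*s - 68) + 7*s^2 - 7*s - 14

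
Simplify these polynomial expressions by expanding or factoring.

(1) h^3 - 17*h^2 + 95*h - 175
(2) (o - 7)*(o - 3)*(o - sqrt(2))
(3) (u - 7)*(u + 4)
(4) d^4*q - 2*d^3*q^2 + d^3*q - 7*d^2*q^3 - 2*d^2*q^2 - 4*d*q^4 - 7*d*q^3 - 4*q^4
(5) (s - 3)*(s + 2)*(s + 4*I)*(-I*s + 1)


(1) = (h - 7)*(h - 5)^2
(2) = o^3 - 10*o^2 - sqrt(2)*o^2 + 10*sqrt(2)*o + 21*o - 21*sqrt(2)
(3) = u^2 - 3*u - 28
(4) = (d - 4*q)*(d + q)^2*(d*q + q)
(5) = -I*s^4 + 5*s^3 + I*s^3 - 5*s^2 + 10*I*s^2 - 30*s - 4*I*s - 24*I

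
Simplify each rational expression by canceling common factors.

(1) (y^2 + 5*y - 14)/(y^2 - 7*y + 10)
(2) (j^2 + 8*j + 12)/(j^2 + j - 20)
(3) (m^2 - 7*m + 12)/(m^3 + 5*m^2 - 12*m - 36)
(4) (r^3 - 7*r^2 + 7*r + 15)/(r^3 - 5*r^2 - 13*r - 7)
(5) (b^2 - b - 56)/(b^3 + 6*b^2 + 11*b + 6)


(1) = (y + 7)/(y - 5)
(2) = (j^2 + 8*j + 12)/(j^2 + j - 20)
(3) = (m - 4)/(m^2 + 8*m + 12)
(4) = (r^2 - 8*r + 15)/(r^2 - 6*r - 7)
(5) = (b^2 - b - 56)/(b^3 + 6*b^2 + 11*b + 6)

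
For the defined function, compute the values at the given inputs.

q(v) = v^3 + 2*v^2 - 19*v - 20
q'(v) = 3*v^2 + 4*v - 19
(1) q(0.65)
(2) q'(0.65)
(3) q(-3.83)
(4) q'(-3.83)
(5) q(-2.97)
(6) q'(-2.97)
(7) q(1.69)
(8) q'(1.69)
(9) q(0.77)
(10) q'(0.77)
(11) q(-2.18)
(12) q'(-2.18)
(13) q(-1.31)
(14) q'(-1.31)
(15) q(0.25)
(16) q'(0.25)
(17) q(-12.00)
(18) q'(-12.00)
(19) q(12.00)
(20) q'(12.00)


(1) = -31.23
(2) = -15.13
(3) = 25.93
(4) = 9.69
(5) = 27.87
(6) = -4.42
(7) = -41.57
(8) = -3.67
(9) = -32.99
(10) = -14.14
(11) = 20.56
(12) = -13.46
(13) = 6.07
(14) = -19.09
(15) = -24.61
(16) = -17.81
(17) = -1232.00
(18) = 365.00
(19) = 1768.00
(20) = 461.00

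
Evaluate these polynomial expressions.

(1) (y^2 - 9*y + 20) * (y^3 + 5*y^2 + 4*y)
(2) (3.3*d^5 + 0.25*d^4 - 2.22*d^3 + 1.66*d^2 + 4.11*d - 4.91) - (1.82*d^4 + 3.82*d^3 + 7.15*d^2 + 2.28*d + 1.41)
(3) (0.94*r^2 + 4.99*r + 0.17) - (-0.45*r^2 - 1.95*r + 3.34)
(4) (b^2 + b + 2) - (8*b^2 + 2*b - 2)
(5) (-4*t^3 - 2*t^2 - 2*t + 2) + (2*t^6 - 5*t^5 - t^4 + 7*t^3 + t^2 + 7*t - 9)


(1) = y^5 - 4*y^4 - 21*y^3 + 64*y^2 + 80*y
(2) = 3.3*d^5 - 1.57*d^4 - 6.04*d^3 - 5.49*d^2 + 1.83*d - 6.32
(3) = 1.39*r^2 + 6.94*r - 3.17
(4) = -7*b^2 - b + 4
(5) = 2*t^6 - 5*t^5 - t^4 + 3*t^3 - t^2 + 5*t - 7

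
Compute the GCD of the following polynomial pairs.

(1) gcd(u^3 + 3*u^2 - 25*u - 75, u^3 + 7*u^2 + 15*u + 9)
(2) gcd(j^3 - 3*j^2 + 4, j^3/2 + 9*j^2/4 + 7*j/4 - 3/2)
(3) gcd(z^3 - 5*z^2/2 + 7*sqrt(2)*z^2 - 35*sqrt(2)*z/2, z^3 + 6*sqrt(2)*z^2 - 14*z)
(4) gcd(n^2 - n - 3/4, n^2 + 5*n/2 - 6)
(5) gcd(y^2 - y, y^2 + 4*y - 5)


(1) = u + 3
(2) = 1
(3) = gcd(z*(z - 5/2)*(z + 7*sqrt(2)), z*(z - sqrt(2))*(z + 7*sqrt(2))) = z^2 + 7*sqrt(2)*z
(4) = gcd((n - 3/2)*(n + 1/2), (n - 3/2)*(n + 4)) = n - 3/2
(5) = y - 1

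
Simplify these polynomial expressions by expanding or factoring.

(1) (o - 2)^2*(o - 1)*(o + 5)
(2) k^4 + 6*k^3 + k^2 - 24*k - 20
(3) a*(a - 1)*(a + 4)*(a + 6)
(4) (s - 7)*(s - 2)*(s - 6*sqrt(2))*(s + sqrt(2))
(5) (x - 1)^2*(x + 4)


(1) = o^4 - 17*o^2 + 36*o - 20
(2) = (k - 2)*(k + 1)*(k + 2)*(k + 5)
(3) = a^4 + 9*a^3 + 14*a^2 - 24*a
(4) = s^4 - 9*s^3 - 5*sqrt(2)*s^3 + 2*s^2 + 45*sqrt(2)*s^2 - 70*sqrt(2)*s + 108*s - 168
(5) = x^3 + 2*x^2 - 7*x + 4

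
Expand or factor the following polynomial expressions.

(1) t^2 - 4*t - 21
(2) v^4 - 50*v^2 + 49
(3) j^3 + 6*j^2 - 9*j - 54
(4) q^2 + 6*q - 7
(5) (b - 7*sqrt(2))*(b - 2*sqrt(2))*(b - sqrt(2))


(1) = (t - 7)*(t + 3)
(2) = (v - 7)*(v - 1)*(v + 1)*(v + 7)
(3) = (j - 3)*(j + 3)*(j + 6)
(4) = (q - 1)*(q + 7)
(5) = b^3 - 10*sqrt(2)*b^2 + 46*b - 28*sqrt(2)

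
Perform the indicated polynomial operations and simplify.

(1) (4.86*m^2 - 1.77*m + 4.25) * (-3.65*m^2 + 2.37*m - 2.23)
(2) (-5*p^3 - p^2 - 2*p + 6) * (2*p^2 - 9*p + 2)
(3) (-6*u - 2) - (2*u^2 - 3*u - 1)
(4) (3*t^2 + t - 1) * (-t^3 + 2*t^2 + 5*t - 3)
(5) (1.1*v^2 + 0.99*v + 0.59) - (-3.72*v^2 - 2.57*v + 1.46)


(1) = -17.739*m^4 + 17.9787*m^3 - 30.5452*m^2 + 14.0196*m - 9.4775
(2) = -10*p^5 + 43*p^4 - 5*p^3 + 28*p^2 - 58*p + 12
(3) = -2*u^2 - 3*u - 1
(4) = -3*t^5 + 5*t^4 + 18*t^3 - 6*t^2 - 8*t + 3
(5) = 4.82*v^2 + 3.56*v - 0.87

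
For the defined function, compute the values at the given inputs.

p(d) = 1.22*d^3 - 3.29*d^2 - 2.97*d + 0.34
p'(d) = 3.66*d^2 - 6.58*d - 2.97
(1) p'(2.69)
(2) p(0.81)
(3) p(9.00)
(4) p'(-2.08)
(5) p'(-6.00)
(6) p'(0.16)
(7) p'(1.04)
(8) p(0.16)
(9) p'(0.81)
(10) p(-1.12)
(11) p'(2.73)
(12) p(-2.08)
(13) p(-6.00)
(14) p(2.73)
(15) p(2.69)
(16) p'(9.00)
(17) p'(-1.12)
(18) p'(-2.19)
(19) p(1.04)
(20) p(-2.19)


(1) = 5.81
(2) = -3.58
(3) = 596.50
(4) = 26.55
(5) = 168.27
(6) = -3.93
(7) = -5.85
(8) = -0.21
(9) = -5.90
(10) = -2.17
(11) = 6.34
(12) = -18.69
(13) = -363.80
(14) = -7.47
(15) = -7.71
(16) = 234.27
(17) = 8.99
(18) = 28.99
(19) = -4.93
(20) = -21.75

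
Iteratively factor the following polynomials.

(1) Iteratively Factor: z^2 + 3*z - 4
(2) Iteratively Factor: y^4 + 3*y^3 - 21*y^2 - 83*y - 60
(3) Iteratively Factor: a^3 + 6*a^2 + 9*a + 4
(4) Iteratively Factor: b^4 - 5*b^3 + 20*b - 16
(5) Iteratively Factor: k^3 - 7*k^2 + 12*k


(1) = (z + 4)*(z - 1)
(2) = (y + 1)*(y^3 + 2*y^2 - 23*y - 60) = (y + 1)*(y + 4)*(y^2 - 2*y - 15) = (y + 1)*(y + 3)*(y + 4)*(y - 5)
(3) = (a + 4)*(a^2 + 2*a + 1) = (a + 1)*(a + 4)*(a + 1)
(4) = (b - 2)*(b^3 - 3*b^2 - 6*b + 8) = (b - 2)*(b + 2)*(b^2 - 5*b + 4) = (b - 2)*(b - 1)*(b + 2)*(b - 4)
(5) = (k)*(k^2 - 7*k + 12) = k*(k - 3)*(k - 4)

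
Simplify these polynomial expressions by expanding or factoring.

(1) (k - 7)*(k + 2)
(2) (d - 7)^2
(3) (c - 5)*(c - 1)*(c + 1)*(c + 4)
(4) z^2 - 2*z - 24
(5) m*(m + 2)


(1) = k^2 - 5*k - 14
(2) = d^2 - 14*d + 49
(3) = c^4 - c^3 - 21*c^2 + c + 20
(4) = (z - 6)*(z + 4)
(5) = m^2 + 2*m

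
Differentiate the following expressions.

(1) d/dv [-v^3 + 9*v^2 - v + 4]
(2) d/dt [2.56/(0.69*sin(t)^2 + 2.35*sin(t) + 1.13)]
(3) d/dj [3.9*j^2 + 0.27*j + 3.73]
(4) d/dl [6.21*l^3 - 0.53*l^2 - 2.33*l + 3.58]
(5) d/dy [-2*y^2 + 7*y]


(1) = -3*v^2 + 18*v - 1
(2) = -(3.5328*sin(t) + 6.016)*cos(t)/(0.69*sin(t)^2 + 2.35*sin(t) + 1.13)^2
(3) = 7.8*j + 0.27
(4) = 18.63*l^2 - 1.06*l - 2.33
(5) = 7 - 4*y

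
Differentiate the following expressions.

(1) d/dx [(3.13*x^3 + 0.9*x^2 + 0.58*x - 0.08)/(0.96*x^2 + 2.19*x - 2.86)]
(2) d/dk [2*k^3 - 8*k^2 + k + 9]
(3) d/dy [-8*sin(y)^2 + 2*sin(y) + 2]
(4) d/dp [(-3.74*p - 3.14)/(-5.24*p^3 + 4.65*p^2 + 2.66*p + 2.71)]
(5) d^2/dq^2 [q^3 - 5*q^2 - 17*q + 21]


(1) = (3.0048*x^4 + 13.7094*x^3 - 25.4412*x^2 - 4.9944*x - 1.4836)/(0.9216*x^4 + 4.2048*x^3 - 0.6951*x^2 - 12.5268*x + 8.1796)
(2) = 6*k^2 - 16*k + 1
(3) = 2*(1 - 8*sin(y))*cos(y)
(4) = (-39.1952*p^3 - 31.9698*p^2 + 29.202*p - 1.783)/(27.4576*p^6 - 48.732*p^5 - 6.2543*p^4 - 3.6628*p^3 + 32.2786*p^2 + 14.4172*p + 7.3441)
(5) = 6*q - 10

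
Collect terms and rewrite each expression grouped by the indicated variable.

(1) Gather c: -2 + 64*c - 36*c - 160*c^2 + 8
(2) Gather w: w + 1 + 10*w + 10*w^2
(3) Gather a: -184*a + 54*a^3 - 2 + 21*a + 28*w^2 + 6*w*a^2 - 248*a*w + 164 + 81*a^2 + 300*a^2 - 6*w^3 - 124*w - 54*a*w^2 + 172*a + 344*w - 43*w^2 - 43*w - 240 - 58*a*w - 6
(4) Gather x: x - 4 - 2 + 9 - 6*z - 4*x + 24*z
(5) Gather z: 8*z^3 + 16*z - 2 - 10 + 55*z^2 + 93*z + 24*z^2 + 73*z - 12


(1) = -160*c^2 + 28*c + 6
(2) = 10*w^2 + 11*w + 1
(3) = 54*a^3 + a^2*(6*w + 381) + a*(-54*w^2 - 306*w + 9) - 6*w^3 - 15*w^2 + 177*w - 84
(4) = -3*x + 18*z + 3
(5) = 8*z^3 + 79*z^2 + 182*z - 24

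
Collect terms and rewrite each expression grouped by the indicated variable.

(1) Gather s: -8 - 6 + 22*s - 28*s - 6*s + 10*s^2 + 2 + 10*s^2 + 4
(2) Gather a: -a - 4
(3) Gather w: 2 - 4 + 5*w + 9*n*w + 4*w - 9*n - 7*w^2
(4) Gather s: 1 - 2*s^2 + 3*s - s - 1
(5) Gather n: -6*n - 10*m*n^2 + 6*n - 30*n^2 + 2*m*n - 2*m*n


(1) = 20*s^2 - 12*s - 8
(2) = -a - 4
(3) = -9*n - 7*w^2 + w*(9*n + 9) - 2
(4) = -2*s^2 + 2*s
(5) = n^2*(-10*m - 30)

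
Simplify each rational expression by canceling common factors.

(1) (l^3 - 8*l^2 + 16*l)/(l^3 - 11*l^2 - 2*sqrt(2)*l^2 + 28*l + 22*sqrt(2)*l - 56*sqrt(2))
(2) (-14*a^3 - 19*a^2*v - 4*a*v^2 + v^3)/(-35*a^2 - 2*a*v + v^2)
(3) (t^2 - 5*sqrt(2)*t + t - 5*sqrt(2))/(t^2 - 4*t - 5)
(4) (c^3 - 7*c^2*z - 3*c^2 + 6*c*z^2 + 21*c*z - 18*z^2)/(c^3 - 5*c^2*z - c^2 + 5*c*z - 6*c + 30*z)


(1) = (l^2 - 4*l)/(l^2 + l*(-7 - 2*sqrt(2)) + 14*sqrt(2))
(2) = (2*a^2 + 3*a*v + v^2)/(5*a + v)
(3) = (t - 5*sqrt(2))/(t - 5)
(4) = (-c^2 + 7*c*z - 6*z^2)/(-c^2 + 5*c*z - 2*c + 10*z)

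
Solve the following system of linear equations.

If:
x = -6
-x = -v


Then:
v = -6
x = -6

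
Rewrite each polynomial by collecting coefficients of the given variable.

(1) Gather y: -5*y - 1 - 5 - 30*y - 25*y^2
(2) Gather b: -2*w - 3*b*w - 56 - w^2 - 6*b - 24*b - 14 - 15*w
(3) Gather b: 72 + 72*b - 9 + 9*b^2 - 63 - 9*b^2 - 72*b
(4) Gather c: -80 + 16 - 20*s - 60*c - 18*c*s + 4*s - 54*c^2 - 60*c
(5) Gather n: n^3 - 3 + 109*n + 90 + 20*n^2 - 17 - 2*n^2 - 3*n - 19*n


(1) = -25*y^2 - 35*y - 6
(2) = b*(-3*w - 30) - w^2 - 17*w - 70
(3) = 0
(4) = -54*c^2 + c*(-18*s - 120) - 16*s - 64
(5) = n^3 + 18*n^2 + 87*n + 70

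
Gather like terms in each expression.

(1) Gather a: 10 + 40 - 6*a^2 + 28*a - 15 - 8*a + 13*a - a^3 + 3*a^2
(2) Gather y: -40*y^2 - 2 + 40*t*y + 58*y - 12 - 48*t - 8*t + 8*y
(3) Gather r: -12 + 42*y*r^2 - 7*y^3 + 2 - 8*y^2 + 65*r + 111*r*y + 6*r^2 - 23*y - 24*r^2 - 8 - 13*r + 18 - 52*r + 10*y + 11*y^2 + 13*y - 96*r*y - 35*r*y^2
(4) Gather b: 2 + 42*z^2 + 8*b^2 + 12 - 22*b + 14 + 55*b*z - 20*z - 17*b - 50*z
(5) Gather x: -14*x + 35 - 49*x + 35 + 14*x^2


(1) = -a^3 - 3*a^2 + 33*a + 35
(2) = -56*t - 40*y^2 + y*(40*t + 66) - 14
(3) = r^2*(42*y - 18) + r*(-35*y^2 + 15*y) - 7*y^3 + 3*y^2
(4) = 8*b^2 + b*(55*z - 39) + 42*z^2 - 70*z + 28
(5) = 14*x^2 - 63*x + 70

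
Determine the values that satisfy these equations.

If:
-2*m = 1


Then:
m = -1/2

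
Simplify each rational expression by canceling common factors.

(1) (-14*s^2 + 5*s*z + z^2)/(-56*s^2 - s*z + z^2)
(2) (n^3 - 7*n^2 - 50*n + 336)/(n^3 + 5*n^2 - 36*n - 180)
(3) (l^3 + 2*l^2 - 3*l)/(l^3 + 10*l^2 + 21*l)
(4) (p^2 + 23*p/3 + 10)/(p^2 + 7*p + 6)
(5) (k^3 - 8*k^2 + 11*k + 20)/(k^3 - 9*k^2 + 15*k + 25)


(1) = (-2*s + z)/(-8*s + z)
(2) = (n^2 - n - 56)/(n^2 + 11*n + 30)
(3) = (l - 1)/(l + 7)
(4) = (3*p + 5)/(3*p + 3)
(5) = (k - 4)/(k - 5)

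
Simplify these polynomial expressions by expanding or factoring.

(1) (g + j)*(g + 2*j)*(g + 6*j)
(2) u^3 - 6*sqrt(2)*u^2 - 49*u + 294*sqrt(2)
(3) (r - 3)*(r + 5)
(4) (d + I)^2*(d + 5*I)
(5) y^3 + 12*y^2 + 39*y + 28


(1) = g^3 + 9*g^2*j + 20*g*j^2 + 12*j^3
(2) = (u - 7)*(u + 7)*(u - 6*sqrt(2))
(3) = r^2 + 2*r - 15
(4) = d^3 + 7*I*d^2 - 11*d - 5*I
(5) = (y + 1)*(y + 4)*(y + 7)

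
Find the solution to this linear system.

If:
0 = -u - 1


Then:
u = -1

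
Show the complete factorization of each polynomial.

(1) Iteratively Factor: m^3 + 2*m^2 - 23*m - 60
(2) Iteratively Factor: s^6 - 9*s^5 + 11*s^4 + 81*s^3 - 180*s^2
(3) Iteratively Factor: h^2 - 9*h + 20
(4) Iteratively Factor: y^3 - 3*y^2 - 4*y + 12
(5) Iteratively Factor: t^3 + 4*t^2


(1) = (m - 5)*(m^2 + 7*m + 12) = (m - 5)*(m + 4)*(m + 3)
(2) = (s - 4)*(s^5 - 5*s^4 - 9*s^3 + 45*s^2) = (s - 5)*(s - 4)*(s^4 - 9*s^2) = (s - 5)*(s - 4)*(s - 3)*(s^3 + 3*s^2) = (s - 5)*(s - 4)*(s - 3)*(s + 3)*(s^2) = s*(s - 5)*(s - 4)*(s - 3)*(s + 3)*(s)
(3) = (h - 4)*(h - 5)
(4) = (y - 2)*(y^2 - y - 6) = (y - 3)*(y - 2)*(y + 2)
(5) = (t + 4)*(t^2) = t*(t + 4)*(t)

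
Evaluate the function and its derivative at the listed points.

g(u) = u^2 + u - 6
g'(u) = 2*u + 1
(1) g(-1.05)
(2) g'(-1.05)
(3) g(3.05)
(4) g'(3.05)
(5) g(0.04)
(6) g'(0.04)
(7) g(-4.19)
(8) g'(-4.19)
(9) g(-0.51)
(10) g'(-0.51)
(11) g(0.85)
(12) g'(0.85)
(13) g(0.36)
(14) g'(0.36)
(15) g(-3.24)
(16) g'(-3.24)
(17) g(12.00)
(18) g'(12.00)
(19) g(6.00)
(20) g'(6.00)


(1) = -5.95
(2) = -1.10
(3) = 6.35
(4) = 7.10
(5) = -5.96
(6) = 1.08
(7) = 7.37
(8) = -7.38
(9) = -6.25
(10) = -0.02
(11) = -4.43
(12) = 2.70
(13) = -5.51
(14) = 1.72
(15) = 1.26
(16) = -5.48
(17) = 150.00
(18) = 25.00
(19) = 36.00
(20) = 13.00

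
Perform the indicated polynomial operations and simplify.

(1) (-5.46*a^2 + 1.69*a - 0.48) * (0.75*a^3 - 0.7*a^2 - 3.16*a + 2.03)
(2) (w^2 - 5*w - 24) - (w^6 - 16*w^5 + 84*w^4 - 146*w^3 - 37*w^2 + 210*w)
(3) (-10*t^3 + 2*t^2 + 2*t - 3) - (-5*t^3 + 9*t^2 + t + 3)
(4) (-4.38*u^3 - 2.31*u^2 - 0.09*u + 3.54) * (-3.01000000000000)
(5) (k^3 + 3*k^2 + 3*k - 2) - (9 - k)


(1) = -4.095*a^5 + 5.0895*a^4 + 15.7106*a^3 - 16.0882*a^2 + 4.9475*a - 0.9744
(2) = -w^6 + 16*w^5 - 84*w^4 + 146*w^3 + 38*w^2 - 215*w - 24
(3) = -5*t^3 - 7*t^2 + t - 6
(4) = 13.1838*u^3 + 6.9531*u^2 + 0.2709*u - 10.6554
(5) = k^3 + 3*k^2 + 4*k - 11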